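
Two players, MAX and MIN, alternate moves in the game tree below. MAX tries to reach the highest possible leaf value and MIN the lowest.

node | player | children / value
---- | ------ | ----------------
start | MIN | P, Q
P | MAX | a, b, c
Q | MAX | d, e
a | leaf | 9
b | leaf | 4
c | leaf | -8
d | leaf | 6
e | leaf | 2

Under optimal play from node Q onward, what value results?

Q (MAX): max(6, 2) = 6

6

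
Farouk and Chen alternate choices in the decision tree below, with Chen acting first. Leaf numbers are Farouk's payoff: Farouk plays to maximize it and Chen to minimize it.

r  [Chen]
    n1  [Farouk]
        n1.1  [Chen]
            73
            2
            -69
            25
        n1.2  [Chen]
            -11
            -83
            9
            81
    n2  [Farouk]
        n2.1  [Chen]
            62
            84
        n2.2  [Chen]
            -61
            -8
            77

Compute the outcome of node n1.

n1.1 (Chen): min(73, 2, -69, 25) = -69
n1.2 (Chen): min(-11, -83, 9, 81) = -83
n1 (Farouk): max(-69, -83) = -69

-69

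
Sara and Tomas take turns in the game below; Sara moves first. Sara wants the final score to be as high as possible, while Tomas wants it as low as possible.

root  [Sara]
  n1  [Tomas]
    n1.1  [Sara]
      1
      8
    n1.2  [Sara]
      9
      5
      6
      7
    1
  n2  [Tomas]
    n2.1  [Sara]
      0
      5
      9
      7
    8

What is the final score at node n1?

1

n1.1 (Sara): max(1, 8) = 8
n1.2 (Sara): max(9, 5, 6, 7) = 9
n1 (Tomas): min(8, 9, 1) = 1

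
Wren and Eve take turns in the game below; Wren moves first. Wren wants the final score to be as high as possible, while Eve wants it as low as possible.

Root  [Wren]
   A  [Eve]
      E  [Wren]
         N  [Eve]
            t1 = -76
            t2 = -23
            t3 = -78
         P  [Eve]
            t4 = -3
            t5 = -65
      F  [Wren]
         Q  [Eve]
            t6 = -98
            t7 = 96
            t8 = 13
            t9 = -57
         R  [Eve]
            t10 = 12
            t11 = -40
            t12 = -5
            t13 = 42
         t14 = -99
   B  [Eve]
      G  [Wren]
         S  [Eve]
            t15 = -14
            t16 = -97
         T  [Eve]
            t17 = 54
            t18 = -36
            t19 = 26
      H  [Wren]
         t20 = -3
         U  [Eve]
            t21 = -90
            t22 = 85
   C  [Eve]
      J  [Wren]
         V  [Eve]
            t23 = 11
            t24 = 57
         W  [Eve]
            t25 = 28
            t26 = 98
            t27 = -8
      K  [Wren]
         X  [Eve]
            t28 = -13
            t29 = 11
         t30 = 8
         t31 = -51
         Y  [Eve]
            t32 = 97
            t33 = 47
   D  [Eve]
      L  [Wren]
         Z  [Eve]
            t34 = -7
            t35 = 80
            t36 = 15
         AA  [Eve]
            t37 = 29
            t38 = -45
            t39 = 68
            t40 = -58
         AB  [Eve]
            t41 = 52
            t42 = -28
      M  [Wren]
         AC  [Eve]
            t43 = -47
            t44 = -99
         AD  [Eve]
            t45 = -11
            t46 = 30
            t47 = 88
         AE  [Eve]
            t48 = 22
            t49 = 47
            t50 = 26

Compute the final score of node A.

N (Eve): min(-76, -23, -78) = -78
P (Eve): min(-3, -65) = -65
E (Wren): max(-78, -65) = -65
Q (Eve): min(-98, 96, 13, -57) = -98
R (Eve): min(12, -40, -5, 42) = -40
F (Wren): max(-98, -40, -99) = -40
A (Eve): min(-65, -40) = -65

-65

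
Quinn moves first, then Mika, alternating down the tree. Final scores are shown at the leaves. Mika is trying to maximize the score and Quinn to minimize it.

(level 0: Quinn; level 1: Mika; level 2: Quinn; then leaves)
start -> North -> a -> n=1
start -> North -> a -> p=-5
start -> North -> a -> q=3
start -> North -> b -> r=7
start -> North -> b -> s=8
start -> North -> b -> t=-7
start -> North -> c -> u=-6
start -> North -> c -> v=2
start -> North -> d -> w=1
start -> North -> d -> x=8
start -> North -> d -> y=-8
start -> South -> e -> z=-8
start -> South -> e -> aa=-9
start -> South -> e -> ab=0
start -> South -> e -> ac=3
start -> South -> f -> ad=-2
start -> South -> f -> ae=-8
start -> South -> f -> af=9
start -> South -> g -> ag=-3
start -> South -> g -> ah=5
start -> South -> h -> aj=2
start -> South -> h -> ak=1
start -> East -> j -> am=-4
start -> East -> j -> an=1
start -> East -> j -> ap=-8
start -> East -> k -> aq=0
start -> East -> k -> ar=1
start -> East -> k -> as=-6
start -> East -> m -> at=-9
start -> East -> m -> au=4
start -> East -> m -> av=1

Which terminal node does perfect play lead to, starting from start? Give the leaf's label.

as

a (Quinn): min(1, -5, 3) = -5
b (Quinn): min(7, 8, -7) = -7
c (Quinn): min(-6, 2) = -6
d (Quinn): min(1, 8, -8) = -8
North (Mika): max(-5, -7, -6, -8) = -5
e (Quinn): min(-8, -9, 0, 3) = -9
f (Quinn): min(-2, -8, 9) = -8
g (Quinn): min(-3, 5) = -3
h (Quinn): min(2, 1) = 1
South (Mika): max(-9, -8, -3, 1) = 1
j (Quinn): min(-4, 1, -8) = -8
k (Quinn): min(0, 1, -6) = -6
m (Quinn): min(-9, 4, 1) = -9
East (Mika): max(-8, -6, -9) = -6
start (Quinn): min(-5, 1, -6) = -6
At start, Quinn picks East (lowest: -6).
At East, Mika picks k (highest: -6).
At k, Quinn picks as (lowest: -6).
Terminal value -6.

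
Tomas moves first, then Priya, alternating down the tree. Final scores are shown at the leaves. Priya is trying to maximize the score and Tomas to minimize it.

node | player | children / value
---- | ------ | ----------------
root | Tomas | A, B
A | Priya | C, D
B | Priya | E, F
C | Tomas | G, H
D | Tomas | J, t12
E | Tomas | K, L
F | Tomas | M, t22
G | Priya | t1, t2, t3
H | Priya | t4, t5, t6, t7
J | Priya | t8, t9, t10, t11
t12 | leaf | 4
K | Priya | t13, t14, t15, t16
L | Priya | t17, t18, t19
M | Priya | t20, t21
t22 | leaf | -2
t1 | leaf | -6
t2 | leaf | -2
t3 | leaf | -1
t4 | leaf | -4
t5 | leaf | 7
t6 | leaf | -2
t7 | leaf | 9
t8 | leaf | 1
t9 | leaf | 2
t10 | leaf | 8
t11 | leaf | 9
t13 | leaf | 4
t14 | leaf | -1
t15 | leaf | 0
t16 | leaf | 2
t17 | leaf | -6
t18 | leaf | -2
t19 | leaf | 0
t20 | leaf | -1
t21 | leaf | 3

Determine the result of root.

G (Priya): max(-6, -2, -1) = -1
H (Priya): max(-4, 7, -2, 9) = 9
C (Tomas): min(-1, 9) = -1
J (Priya): max(1, 2, 8, 9) = 9
D (Tomas): min(9, 4) = 4
A (Priya): max(-1, 4) = 4
K (Priya): max(4, -1, 0, 2) = 4
L (Priya): max(-6, -2, 0) = 0
E (Tomas): min(4, 0) = 0
M (Priya): max(-1, 3) = 3
F (Tomas): min(3, -2) = -2
B (Priya): max(0, -2) = 0
root (Tomas): min(4, 0) = 0

0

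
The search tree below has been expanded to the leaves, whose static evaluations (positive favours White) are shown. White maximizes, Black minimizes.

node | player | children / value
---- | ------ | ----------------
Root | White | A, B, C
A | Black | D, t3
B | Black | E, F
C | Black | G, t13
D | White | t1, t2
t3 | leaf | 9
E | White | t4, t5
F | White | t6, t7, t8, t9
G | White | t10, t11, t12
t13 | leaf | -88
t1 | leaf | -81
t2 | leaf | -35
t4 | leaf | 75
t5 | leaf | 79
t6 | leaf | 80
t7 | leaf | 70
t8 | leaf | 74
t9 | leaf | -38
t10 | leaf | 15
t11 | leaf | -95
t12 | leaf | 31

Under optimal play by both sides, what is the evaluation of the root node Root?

79

D (White): max(-81, -35) = -35
A (Black): min(-35, 9) = -35
E (White): max(75, 79) = 79
F (White): max(80, 70, 74, -38) = 80
B (Black): min(79, 80) = 79
G (White): max(15, -95, 31) = 31
C (Black): min(31, -88) = -88
Root (White): max(-35, 79, -88) = 79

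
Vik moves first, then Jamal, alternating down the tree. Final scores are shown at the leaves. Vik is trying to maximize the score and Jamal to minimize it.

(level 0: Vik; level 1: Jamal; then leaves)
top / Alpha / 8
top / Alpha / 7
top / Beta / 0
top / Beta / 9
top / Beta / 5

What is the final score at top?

Alpha (Jamal): min(8, 7) = 7
Beta (Jamal): min(0, 9, 5) = 0
top (Vik): max(7, 0) = 7

7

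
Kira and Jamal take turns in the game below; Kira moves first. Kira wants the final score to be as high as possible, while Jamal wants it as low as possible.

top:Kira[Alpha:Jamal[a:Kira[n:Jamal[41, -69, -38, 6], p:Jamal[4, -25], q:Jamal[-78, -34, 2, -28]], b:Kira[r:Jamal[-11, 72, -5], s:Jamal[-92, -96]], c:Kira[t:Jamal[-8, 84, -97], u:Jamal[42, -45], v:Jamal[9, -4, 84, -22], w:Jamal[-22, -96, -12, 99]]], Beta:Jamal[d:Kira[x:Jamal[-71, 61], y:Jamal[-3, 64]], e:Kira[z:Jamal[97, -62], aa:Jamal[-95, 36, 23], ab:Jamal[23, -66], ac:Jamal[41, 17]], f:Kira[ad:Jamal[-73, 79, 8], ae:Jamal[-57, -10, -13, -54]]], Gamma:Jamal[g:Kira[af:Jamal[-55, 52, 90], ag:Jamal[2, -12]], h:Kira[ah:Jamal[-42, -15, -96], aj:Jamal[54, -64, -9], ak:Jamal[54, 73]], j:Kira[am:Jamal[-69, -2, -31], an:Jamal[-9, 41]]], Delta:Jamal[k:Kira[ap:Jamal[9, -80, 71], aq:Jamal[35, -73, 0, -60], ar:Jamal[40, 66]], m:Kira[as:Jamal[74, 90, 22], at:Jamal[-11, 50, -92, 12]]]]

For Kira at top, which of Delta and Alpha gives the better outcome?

Delta

ap (Jamal): min(9, -80, 71) = -80
aq (Jamal): min(35, -73, 0, -60) = -73
ar (Jamal): min(40, 66) = 40
k (Kira): max(-80, -73, 40) = 40
as (Jamal): min(74, 90, 22) = 22
at (Jamal): min(-11, 50, -92, 12) = -92
m (Kira): max(22, -92) = 22
Delta (Jamal): min(40, 22) = 22
n (Jamal): min(41, -69, -38, 6) = -69
p (Jamal): min(4, -25) = -25
q (Jamal): min(-78, -34, 2, -28) = -78
a (Kira): max(-69, -25, -78) = -25
r (Jamal): min(-11, 72, -5) = -11
s (Jamal): min(-92, -96) = -96
b (Kira): max(-11, -96) = -11
t (Jamal): min(-8, 84, -97) = -97
u (Jamal): min(42, -45) = -45
v (Jamal): min(9, -4, 84, -22) = -22
w (Jamal): min(-22, -96, -12, 99) = -96
c (Kira): max(-97, -45, -22, -96) = -22
Alpha (Jamal): min(-25, -11, -22) = -25
Kira prefers the higher value; Delta=22, Alpha=-25. Delta is better since 22 > -25.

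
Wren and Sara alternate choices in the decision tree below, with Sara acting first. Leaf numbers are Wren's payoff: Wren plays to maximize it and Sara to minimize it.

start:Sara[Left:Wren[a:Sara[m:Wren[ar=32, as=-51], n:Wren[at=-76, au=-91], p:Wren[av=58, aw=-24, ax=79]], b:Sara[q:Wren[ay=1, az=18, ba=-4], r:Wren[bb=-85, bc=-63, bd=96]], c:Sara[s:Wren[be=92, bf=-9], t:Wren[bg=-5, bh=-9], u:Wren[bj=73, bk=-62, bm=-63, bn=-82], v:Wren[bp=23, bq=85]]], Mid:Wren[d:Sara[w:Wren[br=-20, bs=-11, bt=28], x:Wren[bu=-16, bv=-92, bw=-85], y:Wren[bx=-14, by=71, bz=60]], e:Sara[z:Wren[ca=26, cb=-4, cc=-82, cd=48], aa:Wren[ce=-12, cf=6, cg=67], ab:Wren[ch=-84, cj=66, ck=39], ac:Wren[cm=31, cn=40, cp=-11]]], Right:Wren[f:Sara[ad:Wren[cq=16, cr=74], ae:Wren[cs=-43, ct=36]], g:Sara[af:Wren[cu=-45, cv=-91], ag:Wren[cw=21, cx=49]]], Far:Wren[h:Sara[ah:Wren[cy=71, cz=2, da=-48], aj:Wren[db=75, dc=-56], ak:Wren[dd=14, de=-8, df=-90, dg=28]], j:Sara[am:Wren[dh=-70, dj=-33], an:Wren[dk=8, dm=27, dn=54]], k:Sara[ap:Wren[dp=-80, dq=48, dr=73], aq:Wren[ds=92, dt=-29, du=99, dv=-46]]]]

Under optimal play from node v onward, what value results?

v (Wren): max(23, 85) = 85

85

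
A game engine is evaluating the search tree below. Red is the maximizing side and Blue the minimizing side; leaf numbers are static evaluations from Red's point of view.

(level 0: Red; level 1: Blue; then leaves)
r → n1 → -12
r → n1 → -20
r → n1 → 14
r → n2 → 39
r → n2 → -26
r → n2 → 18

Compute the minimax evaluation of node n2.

-26

n2 (Blue): min(39, -26, 18) = -26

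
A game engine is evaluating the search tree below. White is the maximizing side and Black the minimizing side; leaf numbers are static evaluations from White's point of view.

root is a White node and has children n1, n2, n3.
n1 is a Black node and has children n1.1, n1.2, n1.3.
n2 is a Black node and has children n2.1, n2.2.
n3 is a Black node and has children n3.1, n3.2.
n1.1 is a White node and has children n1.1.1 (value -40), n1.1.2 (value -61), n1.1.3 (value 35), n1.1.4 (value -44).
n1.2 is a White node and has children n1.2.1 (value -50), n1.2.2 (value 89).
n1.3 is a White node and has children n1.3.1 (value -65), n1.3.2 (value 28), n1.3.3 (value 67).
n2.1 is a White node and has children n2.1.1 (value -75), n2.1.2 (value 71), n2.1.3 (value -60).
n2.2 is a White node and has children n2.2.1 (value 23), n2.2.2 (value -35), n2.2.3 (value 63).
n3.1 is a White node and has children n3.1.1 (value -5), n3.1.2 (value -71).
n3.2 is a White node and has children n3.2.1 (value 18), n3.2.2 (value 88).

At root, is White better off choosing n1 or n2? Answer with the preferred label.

n1.1 (White): max(-40, -61, 35, -44) = 35
n1.2 (White): max(-50, 89) = 89
n1.3 (White): max(-65, 28, 67) = 67
n1 (Black): min(35, 89, 67) = 35
n2.1 (White): max(-75, 71, -60) = 71
n2.2 (White): max(23, -35, 63) = 63
n2 (Black): min(71, 63) = 63
White prefers the higher value; n1=35, n2=63. n2 is better since 63 > 35.

n2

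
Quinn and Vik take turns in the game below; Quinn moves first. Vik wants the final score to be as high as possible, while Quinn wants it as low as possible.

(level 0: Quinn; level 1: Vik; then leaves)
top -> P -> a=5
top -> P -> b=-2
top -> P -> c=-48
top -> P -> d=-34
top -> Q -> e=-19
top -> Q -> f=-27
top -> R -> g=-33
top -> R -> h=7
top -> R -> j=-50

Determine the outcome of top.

-19

P (Vik): max(5, -2, -48, -34) = 5
Q (Vik): max(-19, -27) = -19
R (Vik): max(-33, 7, -50) = 7
top (Quinn): min(5, -19, 7) = -19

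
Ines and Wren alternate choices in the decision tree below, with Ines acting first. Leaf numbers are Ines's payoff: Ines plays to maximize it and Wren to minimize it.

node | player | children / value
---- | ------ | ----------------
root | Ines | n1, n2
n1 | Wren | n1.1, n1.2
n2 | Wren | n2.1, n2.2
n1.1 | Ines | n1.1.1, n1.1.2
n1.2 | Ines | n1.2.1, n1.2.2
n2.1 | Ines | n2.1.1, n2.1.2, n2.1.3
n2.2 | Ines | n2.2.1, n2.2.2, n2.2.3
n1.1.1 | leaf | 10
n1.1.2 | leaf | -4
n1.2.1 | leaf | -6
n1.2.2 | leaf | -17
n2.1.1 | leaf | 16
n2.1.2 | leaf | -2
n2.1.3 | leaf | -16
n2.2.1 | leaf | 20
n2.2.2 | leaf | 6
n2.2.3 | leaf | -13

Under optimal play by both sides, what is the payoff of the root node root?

16

n1.1 (Ines): max(10, -4) = 10
n1.2 (Ines): max(-6, -17) = -6
n1 (Wren): min(10, -6) = -6
n2.1 (Ines): max(16, -2, -16) = 16
n2.2 (Ines): max(20, 6, -13) = 20
n2 (Wren): min(16, 20) = 16
root (Ines): max(-6, 16) = 16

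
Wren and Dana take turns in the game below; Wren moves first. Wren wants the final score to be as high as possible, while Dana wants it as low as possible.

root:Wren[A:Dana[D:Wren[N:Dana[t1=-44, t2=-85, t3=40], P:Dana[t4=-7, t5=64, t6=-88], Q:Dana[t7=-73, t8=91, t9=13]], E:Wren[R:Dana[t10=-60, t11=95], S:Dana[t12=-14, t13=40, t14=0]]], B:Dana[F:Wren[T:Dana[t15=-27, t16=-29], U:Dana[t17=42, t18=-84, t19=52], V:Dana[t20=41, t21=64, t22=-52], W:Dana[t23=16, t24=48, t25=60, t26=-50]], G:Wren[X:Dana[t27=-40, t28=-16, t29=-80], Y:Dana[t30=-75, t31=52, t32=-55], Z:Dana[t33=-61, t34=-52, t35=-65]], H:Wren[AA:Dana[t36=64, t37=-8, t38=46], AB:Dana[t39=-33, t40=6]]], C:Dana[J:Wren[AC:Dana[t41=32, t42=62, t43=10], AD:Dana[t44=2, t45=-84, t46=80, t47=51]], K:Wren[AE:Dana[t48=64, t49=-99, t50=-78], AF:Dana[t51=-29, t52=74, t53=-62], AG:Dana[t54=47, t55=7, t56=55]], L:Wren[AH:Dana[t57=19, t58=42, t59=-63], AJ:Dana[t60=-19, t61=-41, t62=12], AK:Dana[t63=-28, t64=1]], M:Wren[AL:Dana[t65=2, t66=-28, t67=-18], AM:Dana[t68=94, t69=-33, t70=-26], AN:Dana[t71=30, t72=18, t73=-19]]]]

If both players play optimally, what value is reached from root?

-28

N (Dana): min(-44, -85, 40) = -85
P (Dana): min(-7, 64, -88) = -88
Q (Dana): min(-73, 91, 13) = -73
D (Wren): max(-85, -88, -73) = -73
R (Dana): min(-60, 95) = -60
S (Dana): min(-14, 40, 0) = -14
E (Wren): max(-60, -14) = -14
A (Dana): min(-73, -14) = -73
T (Dana): min(-27, -29) = -29
U (Dana): min(42, -84, 52) = -84
V (Dana): min(41, 64, -52) = -52
W (Dana): min(16, 48, 60, -50) = -50
F (Wren): max(-29, -84, -52, -50) = -29
X (Dana): min(-40, -16, -80) = -80
Y (Dana): min(-75, 52, -55) = -75
Z (Dana): min(-61, -52, -65) = -65
G (Wren): max(-80, -75, -65) = -65
AA (Dana): min(64, -8, 46) = -8
AB (Dana): min(-33, 6) = -33
H (Wren): max(-8, -33) = -8
B (Dana): min(-29, -65, -8) = -65
AC (Dana): min(32, 62, 10) = 10
AD (Dana): min(2, -84, 80, 51) = -84
J (Wren): max(10, -84) = 10
AE (Dana): min(64, -99, -78) = -99
AF (Dana): min(-29, 74, -62) = -62
AG (Dana): min(47, 7, 55) = 7
K (Wren): max(-99, -62, 7) = 7
AH (Dana): min(19, 42, -63) = -63
AJ (Dana): min(-19, -41, 12) = -41
AK (Dana): min(-28, 1) = -28
L (Wren): max(-63, -41, -28) = -28
AL (Dana): min(2, -28, -18) = -28
AM (Dana): min(94, -33, -26) = -33
AN (Dana): min(30, 18, -19) = -19
M (Wren): max(-28, -33, -19) = -19
C (Dana): min(10, 7, -28, -19) = -28
root (Wren): max(-73, -65, -28) = -28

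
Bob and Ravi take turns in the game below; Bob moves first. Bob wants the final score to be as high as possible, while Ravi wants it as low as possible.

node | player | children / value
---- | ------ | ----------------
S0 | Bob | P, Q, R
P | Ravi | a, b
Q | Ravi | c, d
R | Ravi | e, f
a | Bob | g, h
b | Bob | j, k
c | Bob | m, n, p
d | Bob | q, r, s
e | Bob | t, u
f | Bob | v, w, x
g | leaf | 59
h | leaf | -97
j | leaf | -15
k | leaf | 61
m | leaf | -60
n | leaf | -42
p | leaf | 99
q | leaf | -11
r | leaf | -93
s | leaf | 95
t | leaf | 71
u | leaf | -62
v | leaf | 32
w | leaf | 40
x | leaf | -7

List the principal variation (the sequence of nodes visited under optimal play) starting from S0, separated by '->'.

S0 -> Q -> d -> s

a (Bob): max(59, -97) = 59
b (Bob): max(-15, 61) = 61
P (Ravi): min(59, 61) = 59
c (Bob): max(-60, -42, 99) = 99
d (Bob): max(-11, -93, 95) = 95
Q (Ravi): min(99, 95) = 95
e (Bob): max(71, -62) = 71
f (Bob): max(32, 40, -7) = 40
R (Ravi): min(71, 40) = 40
S0 (Bob): max(59, 95, 40) = 95
At S0, Bob picks Q (highest: 95).
At Q, Ravi picks d (lowest: 95).
At d, Bob picks s (highest: 95).
Terminal value 95.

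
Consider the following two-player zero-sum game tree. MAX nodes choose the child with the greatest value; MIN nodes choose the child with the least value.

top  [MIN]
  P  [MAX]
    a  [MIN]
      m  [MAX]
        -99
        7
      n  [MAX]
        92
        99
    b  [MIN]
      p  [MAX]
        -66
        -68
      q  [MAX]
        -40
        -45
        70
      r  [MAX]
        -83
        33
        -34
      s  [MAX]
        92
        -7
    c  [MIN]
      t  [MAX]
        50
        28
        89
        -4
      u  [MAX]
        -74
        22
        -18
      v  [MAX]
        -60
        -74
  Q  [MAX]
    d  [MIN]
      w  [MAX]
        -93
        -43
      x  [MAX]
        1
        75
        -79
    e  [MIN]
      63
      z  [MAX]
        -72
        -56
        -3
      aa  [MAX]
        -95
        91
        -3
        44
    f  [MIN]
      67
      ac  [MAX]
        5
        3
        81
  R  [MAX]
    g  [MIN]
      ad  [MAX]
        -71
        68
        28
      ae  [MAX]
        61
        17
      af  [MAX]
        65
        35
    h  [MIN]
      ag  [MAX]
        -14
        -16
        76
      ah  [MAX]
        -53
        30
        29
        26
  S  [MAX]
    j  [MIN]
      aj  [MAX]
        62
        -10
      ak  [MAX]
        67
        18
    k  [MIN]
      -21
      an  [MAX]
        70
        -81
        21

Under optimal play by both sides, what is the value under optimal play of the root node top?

m (MAX): max(-99, 7) = 7
n (MAX): max(92, 99) = 99
a (MIN): min(7, 99) = 7
p (MAX): max(-66, -68) = -66
q (MAX): max(-40, -45, 70) = 70
r (MAX): max(-83, 33, -34) = 33
s (MAX): max(92, -7) = 92
b (MIN): min(-66, 70, 33, 92) = -66
t (MAX): max(50, 28, 89, -4) = 89
u (MAX): max(-74, 22, -18) = 22
v (MAX): max(-60, -74) = -60
c (MIN): min(89, 22, -60) = -60
P (MAX): max(7, -66, -60) = 7
w (MAX): max(-93, -43) = -43
x (MAX): max(1, 75, -79) = 75
d (MIN): min(-43, 75) = -43
z (MAX): max(-72, -56, -3) = -3
aa (MAX): max(-95, 91, -3, 44) = 91
e (MIN): min(63, -3, 91) = -3
ac (MAX): max(5, 3, 81) = 81
f (MIN): min(67, 81) = 67
Q (MAX): max(-43, -3, 67) = 67
ad (MAX): max(-71, 68, 28) = 68
ae (MAX): max(61, 17) = 61
af (MAX): max(65, 35) = 65
g (MIN): min(68, 61, 65) = 61
ag (MAX): max(-14, -16, 76) = 76
ah (MAX): max(-53, 30, 29, 26) = 30
h (MIN): min(76, 30) = 30
R (MAX): max(61, 30) = 61
aj (MAX): max(62, -10) = 62
ak (MAX): max(67, 18) = 67
j (MIN): min(62, 67) = 62
an (MAX): max(70, -81, 21) = 70
k (MIN): min(-21, 70) = -21
S (MAX): max(62, -21) = 62
top (MIN): min(7, 67, 61, 62) = 7

7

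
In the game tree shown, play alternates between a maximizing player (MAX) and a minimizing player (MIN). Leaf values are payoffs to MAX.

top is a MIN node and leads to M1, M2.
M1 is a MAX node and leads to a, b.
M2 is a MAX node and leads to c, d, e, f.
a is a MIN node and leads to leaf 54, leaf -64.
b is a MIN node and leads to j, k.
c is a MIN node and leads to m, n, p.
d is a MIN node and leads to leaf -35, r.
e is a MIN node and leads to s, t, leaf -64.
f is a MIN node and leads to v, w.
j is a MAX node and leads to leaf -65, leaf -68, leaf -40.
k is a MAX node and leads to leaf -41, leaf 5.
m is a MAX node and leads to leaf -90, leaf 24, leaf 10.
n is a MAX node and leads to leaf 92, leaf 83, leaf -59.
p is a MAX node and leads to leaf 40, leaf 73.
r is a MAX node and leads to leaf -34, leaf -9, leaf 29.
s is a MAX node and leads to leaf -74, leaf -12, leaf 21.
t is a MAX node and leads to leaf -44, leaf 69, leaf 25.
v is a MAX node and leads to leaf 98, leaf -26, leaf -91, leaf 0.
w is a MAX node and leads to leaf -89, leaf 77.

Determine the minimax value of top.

-40

a (MIN): min(54, -64) = -64
j (MAX): max(-65, -68, -40) = -40
k (MAX): max(-41, 5) = 5
b (MIN): min(-40, 5) = -40
M1 (MAX): max(-64, -40) = -40
m (MAX): max(-90, 24, 10) = 24
n (MAX): max(92, 83, -59) = 92
p (MAX): max(40, 73) = 73
c (MIN): min(24, 92, 73) = 24
r (MAX): max(-34, -9, 29) = 29
d (MIN): min(-35, 29) = -35
s (MAX): max(-74, -12, 21) = 21
t (MAX): max(-44, 69, 25) = 69
e (MIN): min(21, 69, -64) = -64
v (MAX): max(98, -26, -91, 0) = 98
w (MAX): max(-89, 77) = 77
f (MIN): min(98, 77) = 77
M2 (MAX): max(24, -35, -64, 77) = 77
top (MIN): min(-40, 77) = -40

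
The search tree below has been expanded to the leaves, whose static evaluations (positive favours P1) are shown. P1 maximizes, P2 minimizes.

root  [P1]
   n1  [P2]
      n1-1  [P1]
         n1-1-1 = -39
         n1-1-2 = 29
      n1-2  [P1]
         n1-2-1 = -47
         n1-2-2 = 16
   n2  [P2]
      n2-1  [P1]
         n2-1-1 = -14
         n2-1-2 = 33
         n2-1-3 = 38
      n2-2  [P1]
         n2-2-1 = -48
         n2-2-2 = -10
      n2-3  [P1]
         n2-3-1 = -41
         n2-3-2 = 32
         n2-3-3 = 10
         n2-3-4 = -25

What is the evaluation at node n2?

-10

n2-1 (P1): max(-14, 33, 38) = 38
n2-2 (P1): max(-48, -10) = -10
n2-3 (P1): max(-41, 32, 10, -25) = 32
n2 (P2): min(38, -10, 32) = -10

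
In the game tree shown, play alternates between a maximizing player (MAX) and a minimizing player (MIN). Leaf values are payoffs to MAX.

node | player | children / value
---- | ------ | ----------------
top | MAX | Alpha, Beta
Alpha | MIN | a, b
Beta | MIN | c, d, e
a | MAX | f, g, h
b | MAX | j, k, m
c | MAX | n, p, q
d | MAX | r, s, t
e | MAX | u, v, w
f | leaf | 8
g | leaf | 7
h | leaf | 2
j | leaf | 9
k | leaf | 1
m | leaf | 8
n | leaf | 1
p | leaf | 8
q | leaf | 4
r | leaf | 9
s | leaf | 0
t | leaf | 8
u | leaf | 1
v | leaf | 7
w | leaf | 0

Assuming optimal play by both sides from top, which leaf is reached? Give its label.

a (MAX): max(8, 7, 2) = 8
b (MAX): max(9, 1, 8) = 9
Alpha (MIN): min(8, 9) = 8
c (MAX): max(1, 8, 4) = 8
d (MAX): max(9, 0, 8) = 9
e (MAX): max(1, 7, 0) = 7
Beta (MIN): min(8, 9, 7) = 7
top (MAX): max(8, 7) = 8
At top, MAX picks Alpha (highest: 8).
At Alpha, MIN picks a (lowest: 8).
At a, MAX picks f (highest: 8).
Terminal value 8.

f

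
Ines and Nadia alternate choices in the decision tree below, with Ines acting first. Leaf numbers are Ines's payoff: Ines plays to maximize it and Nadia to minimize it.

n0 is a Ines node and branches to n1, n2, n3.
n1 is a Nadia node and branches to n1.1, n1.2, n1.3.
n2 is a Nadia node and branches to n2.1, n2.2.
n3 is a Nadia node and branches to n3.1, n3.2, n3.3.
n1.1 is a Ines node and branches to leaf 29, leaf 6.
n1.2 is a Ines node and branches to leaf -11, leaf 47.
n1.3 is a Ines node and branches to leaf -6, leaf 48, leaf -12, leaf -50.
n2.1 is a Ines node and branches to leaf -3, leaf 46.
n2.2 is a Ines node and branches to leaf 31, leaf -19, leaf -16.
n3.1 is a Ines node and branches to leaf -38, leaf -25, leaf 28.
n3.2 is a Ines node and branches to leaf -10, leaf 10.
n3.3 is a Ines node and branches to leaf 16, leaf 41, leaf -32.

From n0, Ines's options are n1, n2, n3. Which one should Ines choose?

n1.1 (Ines): max(29, 6) = 29
n1.2 (Ines): max(-11, 47) = 47
n1.3 (Ines): max(-6, 48, -12, -50) = 48
n1 (Nadia): min(29, 47, 48) = 29
n2.1 (Ines): max(-3, 46) = 46
n2.2 (Ines): max(31, -19, -16) = 31
n2 (Nadia): min(46, 31) = 31
n3.1 (Ines): max(-38, -25, 28) = 28
n3.2 (Ines): max(-10, 10) = 10
n3.3 (Ines): max(16, 41, -32) = 41
n3 (Nadia): min(28, 10, 41) = 10
n0 (Ines): max(29, 31, 10) = 31
Ines at n0 wants the highest of {n1=29, n2=31, n3=10}, so chooses n2.

n2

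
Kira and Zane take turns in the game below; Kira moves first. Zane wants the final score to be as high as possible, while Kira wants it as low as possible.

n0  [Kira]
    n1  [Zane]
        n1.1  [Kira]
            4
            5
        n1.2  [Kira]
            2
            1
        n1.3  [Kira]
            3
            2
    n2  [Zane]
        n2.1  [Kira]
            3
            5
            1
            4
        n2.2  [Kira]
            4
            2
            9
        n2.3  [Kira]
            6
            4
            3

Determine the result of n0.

n1.1 (Kira): min(4, 5) = 4
n1.2 (Kira): min(2, 1) = 1
n1.3 (Kira): min(3, 2) = 2
n1 (Zane): max(4, 1, 2) = 4
n2.1 (Kira): min(3, 5, 1, 4) = 1
n2.2 (Kira): min(4, 2, 9) = 2
n2.3 (Kira): min(6, 4, 3) = 3
n2 (Zane): max(1, 2, 3) = 3
n0 (Kira): min(4, 3) = 3

3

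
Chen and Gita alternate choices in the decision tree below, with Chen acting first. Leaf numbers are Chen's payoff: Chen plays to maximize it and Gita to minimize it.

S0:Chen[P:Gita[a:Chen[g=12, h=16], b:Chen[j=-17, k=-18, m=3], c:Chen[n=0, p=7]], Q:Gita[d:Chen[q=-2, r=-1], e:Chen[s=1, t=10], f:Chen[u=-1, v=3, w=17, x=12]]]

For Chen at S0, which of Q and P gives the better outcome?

P

d (Chen): max(-2, -1) = -1
e (Chen): max(1, 10) = 10
f (Chen): max(-1, 3, 17, 12) = 17
Q (Gita): min(-1, 10, 17) = -1
a (Chen): max(12, 16) = 16
b (Chen): max(-17, -18, 3) = 3
c (Chen): max(0, 7) = 7
P (Gita): min(16, 3, 7) = 3
Chen prefers the higher value; Q=-1, P=3. P is better since 3 > -1.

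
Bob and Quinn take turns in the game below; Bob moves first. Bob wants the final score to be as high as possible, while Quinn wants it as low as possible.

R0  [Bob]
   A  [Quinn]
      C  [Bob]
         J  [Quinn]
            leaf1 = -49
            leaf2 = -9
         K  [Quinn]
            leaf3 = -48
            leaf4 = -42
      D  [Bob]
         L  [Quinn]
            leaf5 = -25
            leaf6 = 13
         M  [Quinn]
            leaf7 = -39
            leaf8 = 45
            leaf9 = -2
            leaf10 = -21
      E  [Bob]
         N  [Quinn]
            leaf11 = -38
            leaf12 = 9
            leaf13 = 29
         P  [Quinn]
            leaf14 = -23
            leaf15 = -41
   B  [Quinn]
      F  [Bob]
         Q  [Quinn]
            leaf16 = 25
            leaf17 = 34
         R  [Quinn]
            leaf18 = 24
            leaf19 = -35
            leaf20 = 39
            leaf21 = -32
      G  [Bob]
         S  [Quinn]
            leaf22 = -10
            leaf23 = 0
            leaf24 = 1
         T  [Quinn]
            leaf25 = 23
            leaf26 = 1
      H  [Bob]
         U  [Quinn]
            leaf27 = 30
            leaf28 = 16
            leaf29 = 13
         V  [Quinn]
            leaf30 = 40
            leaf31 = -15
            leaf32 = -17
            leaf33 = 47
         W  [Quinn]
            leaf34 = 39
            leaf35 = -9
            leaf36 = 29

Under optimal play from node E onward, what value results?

N (Quinn): min(-38, 9, 29) = -38
P (Quinn): min(-23, -41) = -41
E (Bob): max(-38, -41) = -38

-38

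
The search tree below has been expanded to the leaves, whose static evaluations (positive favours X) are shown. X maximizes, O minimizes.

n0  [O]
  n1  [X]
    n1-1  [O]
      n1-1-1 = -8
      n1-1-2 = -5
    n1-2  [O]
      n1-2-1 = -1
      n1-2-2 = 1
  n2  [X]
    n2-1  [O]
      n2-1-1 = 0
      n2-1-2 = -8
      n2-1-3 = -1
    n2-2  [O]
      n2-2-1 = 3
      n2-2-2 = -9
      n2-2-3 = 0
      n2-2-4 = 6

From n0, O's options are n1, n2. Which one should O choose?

n1-1 (O): min(-8, -5) = -8
n1-2 (O): min(-1, 1) = -1
n1 (X): max(-8, -1) = -1
n2-1 (O): min(0, -8, -1) = -8
n2-2 (O): min(3, -9, 0, 6) = -9
n2 (X): max(-8, -9) = -8
n0 (O): min(-1, -8) = -8
O at n0 wants the lowest of {n1=-1, n2=-8}, so chooses n2.

n2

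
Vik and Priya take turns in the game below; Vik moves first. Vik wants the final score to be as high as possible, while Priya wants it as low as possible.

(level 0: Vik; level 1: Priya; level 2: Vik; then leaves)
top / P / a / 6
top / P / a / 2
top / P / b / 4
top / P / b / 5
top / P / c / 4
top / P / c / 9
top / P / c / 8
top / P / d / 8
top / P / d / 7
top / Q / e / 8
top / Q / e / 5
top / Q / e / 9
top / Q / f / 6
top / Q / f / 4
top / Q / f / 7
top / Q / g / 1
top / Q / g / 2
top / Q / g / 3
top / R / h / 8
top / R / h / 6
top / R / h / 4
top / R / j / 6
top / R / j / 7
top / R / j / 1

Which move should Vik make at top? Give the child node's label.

a (Vik): max(6, 2) = 6
b (Vik): max(4, 5) = 5
c (Vik): max(4, 9, 8) = 9
d (Vik): max(8, 7) = 8
P (Priya): min(6, 5, 9, 8) = 5
e (Vik): max(8, 5, 9) = 9
f (Vik): max(6, 4, 7) = 7
g (Vik): max(1, 2, 3) = 3
Q (Priya): min(9, 7, 3) = 3
h (Vik): max(8, 6, 4) = 8
j (Vik): max(6, 7, 1) = 7
R (Priya): min(8, 7) = 7
top (Vik): max(5, 3, 7) = 7
Vik at top wants the highest of {P=5, Q=3, R=7}, so chooses R.

R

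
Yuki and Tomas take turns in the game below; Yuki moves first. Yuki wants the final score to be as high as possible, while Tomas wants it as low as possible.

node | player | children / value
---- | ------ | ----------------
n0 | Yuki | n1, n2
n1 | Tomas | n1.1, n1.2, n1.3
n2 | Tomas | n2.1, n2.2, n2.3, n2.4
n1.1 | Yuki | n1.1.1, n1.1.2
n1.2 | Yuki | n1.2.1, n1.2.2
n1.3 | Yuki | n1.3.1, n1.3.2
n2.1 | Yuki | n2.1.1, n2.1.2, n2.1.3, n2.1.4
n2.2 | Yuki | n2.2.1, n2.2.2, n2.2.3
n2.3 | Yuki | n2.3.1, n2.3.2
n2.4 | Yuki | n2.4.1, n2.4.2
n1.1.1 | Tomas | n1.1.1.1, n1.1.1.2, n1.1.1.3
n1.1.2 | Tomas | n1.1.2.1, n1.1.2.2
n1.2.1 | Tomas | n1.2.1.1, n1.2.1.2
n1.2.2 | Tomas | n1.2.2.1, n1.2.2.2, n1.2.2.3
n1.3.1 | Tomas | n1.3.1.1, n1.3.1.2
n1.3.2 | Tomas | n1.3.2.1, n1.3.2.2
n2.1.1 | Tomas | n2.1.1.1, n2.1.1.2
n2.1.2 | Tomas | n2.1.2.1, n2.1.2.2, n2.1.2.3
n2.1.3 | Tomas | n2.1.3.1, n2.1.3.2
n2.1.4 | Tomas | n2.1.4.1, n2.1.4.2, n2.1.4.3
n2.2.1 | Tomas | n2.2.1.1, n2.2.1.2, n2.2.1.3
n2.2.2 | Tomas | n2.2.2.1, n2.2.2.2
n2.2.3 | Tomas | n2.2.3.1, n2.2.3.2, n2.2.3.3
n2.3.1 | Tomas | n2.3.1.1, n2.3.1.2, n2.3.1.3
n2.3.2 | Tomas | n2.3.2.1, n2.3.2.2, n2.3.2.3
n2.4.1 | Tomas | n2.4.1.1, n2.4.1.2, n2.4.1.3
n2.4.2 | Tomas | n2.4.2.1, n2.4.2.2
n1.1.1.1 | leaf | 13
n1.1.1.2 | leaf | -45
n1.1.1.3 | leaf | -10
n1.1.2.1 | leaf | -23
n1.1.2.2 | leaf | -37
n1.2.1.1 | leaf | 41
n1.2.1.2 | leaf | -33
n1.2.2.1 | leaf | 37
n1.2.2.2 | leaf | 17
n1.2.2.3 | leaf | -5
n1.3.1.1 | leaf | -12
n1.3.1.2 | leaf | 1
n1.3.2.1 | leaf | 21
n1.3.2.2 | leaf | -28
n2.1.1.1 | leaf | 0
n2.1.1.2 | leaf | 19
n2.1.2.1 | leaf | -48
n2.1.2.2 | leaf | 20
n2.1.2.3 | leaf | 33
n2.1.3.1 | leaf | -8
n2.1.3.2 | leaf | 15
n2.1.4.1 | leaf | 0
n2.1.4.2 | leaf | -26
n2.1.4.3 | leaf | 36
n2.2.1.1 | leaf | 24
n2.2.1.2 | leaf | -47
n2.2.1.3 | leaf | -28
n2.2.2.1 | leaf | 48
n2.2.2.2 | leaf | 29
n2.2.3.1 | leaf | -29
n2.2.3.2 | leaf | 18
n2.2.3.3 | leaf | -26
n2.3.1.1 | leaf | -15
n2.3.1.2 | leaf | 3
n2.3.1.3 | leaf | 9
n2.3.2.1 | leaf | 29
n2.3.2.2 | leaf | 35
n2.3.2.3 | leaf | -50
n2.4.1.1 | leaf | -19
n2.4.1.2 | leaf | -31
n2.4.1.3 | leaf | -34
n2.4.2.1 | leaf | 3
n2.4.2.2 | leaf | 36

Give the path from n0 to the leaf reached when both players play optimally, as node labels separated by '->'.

n0 -> n2 -> n2.3 -> n2.3.1 -> n2.3.1.1

n1.1.1 (Tomas): min(13, -45, -10) = -45
n1.1.2 (Tomas): min(-23, -37) = -37
n1.1 (Yuki): max(-45, -37) = -37
n1.2.1 (Tomas): min(41, -33) = -33
n1.2.2 (Tomas): min(37, 17, -5) = -5
n1.2 (Yuki): max(-33, -5) = -5
n1.3.1 (Tomas): min(-12, 1) = -12
n1.3.2 (Tomas): min(21, -28) = -28
n1.3 (Yuki): max(-12, -28) = -12
n1 (Tomas): min(-37, -5, -12) = -37
n2.1.1 (Tomas): min(0, 19) = 0
n2.1.2 (Tomas): min(-48, 20, 33) = -48
n2.1.3 (Tomas): min(-8, 15) = -8
n2.1.4 (Tomas): min(0, -26, 36) = -26
n2.1 (Yuki): max(0, -48, -8, -26) = 0
n2.2.1 (Tomas): min(24, -47, -28) = -47
n2.2.2 (Tomas): min(48, 29) = 29
n2.2.3 (Tomas): min(-29, 18, -26) = -29
n2.2 (Yuki): max(-47, 29, -29) = 29
n2.3.1 (Tomas): min(-15, 3, 9) = -15
n2.3.2 (Tomas): min(29, 35, -50) = -50
n2.3 (Yuki): max(-15, -50) = -15
n2.4.1 (Tomas): min(-19, -31, -34) = -34
n2.4.2 (Tomas): min(3, 36) = 3
n2.4 (Yuki): max(-34, 3) = 3
n2 (Tomas): min(0, 29, -15, 3) = -15
n0 (Yuki): max(-37, -15) = -15
At n0, Yuki picks n2 (highest: -15).
At n2, Tomas picks n2.3 (lowest: -15).
At n2.3, Yuki picks n2.3.1 (highest: -15).
At n2.3.1, Tomas picks n2.3.1.1 (lowest: -15).
Terminal value -15.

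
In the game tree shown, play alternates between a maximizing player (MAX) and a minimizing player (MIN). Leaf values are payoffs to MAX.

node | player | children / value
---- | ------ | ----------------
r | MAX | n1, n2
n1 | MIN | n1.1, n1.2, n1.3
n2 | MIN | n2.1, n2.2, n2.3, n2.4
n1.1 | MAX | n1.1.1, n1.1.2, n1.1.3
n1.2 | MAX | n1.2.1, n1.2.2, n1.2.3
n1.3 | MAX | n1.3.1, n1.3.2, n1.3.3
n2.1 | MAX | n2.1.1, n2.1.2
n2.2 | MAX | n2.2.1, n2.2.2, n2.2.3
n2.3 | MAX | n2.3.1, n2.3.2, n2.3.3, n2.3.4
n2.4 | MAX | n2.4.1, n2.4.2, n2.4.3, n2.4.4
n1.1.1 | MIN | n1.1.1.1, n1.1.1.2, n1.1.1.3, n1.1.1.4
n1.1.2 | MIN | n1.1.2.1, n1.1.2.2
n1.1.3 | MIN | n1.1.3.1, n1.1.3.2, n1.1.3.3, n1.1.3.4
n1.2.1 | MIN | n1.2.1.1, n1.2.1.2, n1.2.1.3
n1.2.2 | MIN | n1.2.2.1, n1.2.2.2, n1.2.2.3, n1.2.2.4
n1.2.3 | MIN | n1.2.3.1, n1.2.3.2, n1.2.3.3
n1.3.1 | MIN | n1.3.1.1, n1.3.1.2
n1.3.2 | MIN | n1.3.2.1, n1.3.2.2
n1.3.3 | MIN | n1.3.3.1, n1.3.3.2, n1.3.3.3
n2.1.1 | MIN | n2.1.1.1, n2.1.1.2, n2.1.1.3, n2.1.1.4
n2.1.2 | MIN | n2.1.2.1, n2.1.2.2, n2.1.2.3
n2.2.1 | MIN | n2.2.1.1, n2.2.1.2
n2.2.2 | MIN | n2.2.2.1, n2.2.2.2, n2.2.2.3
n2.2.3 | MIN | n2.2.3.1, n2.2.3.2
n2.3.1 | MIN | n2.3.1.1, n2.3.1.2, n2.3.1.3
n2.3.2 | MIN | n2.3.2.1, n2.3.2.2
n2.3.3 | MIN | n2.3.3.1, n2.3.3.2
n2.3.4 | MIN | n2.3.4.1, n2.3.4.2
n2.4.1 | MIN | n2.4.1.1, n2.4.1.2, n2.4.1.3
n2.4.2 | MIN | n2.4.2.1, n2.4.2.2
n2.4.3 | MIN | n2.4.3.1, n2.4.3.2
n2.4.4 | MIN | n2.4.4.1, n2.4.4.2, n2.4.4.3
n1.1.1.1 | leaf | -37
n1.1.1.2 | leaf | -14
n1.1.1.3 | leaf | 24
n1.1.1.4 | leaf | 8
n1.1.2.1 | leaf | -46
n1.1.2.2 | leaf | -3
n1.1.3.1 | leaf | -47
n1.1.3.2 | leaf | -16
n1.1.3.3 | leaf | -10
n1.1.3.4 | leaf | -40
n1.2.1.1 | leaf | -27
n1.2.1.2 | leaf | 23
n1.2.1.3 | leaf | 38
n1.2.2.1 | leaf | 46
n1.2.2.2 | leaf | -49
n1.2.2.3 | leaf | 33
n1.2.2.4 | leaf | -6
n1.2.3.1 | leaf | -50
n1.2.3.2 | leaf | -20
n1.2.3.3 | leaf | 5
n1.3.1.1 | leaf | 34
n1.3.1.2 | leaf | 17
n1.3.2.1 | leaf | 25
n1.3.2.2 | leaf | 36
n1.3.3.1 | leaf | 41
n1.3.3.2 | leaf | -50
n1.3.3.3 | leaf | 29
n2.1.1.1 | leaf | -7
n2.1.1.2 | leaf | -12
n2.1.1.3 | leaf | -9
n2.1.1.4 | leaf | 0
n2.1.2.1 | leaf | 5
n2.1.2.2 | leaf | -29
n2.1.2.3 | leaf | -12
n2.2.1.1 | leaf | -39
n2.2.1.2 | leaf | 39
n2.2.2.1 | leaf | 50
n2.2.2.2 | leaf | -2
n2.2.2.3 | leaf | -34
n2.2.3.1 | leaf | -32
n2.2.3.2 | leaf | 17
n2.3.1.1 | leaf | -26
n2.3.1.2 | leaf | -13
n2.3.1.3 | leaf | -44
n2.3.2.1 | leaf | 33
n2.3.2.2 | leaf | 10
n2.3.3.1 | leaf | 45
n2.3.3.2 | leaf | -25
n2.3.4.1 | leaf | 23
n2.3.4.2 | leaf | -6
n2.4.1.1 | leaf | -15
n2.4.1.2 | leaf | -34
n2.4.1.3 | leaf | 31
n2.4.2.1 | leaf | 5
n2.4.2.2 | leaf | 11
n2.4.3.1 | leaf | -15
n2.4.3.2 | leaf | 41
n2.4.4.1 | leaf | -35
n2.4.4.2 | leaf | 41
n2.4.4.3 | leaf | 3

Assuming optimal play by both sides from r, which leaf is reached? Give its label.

n2.2.3.1

n1.1.1 (MIN): min(-37, -14, 24, 8) = -37
n1.1.2 (MIN): min(-46, -3) = -46
n1.1.3 (MIN): min(-47, -16, -10, -40) = -47
n1.1 (MAX): max(-37, -46, -47) = -37
n1.2.1 (MIN): min(-27, 23, 38) = -27
n1.2.2 (MIN): min(46, -49, 33, -6) = -49
n1.2.3 (MIN): min(-50, -20, 5) = -50
n1.2 (MAX): max(-27, -49, -50) = -27
n1.3.1 (MIN): min(34, 17) = 17
n1.3.2 (MIN): min(25, 36) = 25
n1.3.3 (MIN): min(41, -50, 29) = -50
n1.3 (MAX): max(17, 25, -50) = 25
n1 (MIN): min(-37, -27, 25) = -37
n2.1.1 (MIN): min(-7, -12, -9, 0) = -12
n2.1.2 (MIN): min(5, -29, -12) = -29
n2.1 (MAX): max(-12, -29) = -12
n2.2.1 (MIN): min(-39, 39) = -39
n2.2.2 (MIN): min(50, -2, -34) = -34
n2.2.3 (MIN): min(-32, 17) = -32
n2.2 (MAX): max(-39, -34, -32) = -32
n2.3.1 (MIN): min(-26, -13, -44) = -44
n2.3.2 (MIN): min(33, 10) = 10
n2.3.3 (MIN): min(45, -25) = -25
n2.3.4 (MIN): min(23, -6) = -6
n2.3 (MAX): max(-44, 10, -25, -6) = 10
n2.4.1 (MIN): min(-15, -34, 31) = -34
n2.4.2 (MIN): min(5, 11) = 5
n2.4.3 (MIN): min(-15, 41) = -15
n2.4.4 (MIN): min(-35, 41, 3) = -35
n2.4 (MAX): max(-34, 5, -15, -35) = 5
n2 (MIN): min(-12, -32, 10, 5) = -32
r (MAX): max(-37, -32) = -32
At r, MAX picks n2 (highest: -32).
At n2, MIN picks n2.2 (lowest: -32).
At n2.2, MAX picks n2.2.3 (highest: -32).
At n2.2.3, MIN picks n2.2.3.1 (lowest: -32).
Terminal value -32.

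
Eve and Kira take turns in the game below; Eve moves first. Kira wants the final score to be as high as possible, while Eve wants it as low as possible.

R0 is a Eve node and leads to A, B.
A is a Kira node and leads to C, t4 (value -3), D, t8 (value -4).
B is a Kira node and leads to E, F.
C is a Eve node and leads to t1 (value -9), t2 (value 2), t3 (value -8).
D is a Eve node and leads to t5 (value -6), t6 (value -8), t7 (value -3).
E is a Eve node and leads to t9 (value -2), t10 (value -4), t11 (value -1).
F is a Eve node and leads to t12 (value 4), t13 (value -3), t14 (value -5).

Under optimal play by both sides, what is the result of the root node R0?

C (Eve): min(-9, 2, -8) = -9
D (Eve): min(-6, -8, -3) = -8
A (Kira): max(-9, -3, -8, -4) = -3
E (Eve): min(-2, -4, -1) = -4
F (Eve): min(4, -3, -5) = -5
B (Kira): max(-4, -5) = -4
R0 (Eve): min(-3, -4) = -4

-4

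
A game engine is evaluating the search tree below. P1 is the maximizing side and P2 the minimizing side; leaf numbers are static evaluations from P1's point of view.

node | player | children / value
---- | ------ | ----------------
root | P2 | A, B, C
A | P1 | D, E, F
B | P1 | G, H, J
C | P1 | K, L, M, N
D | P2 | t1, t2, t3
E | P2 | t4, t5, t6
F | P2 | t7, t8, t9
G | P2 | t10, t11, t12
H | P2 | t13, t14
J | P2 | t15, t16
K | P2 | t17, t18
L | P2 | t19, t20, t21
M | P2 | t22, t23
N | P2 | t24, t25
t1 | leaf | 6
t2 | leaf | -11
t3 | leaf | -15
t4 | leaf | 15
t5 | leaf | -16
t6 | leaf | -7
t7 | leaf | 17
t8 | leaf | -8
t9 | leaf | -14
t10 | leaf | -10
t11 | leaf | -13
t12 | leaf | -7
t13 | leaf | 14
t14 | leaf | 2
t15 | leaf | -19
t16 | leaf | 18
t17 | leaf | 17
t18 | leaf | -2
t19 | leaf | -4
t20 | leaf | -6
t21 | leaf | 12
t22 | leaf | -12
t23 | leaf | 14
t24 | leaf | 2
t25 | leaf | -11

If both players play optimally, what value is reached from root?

-14

D (P2): min(6, -11, -15) = -15
E (P2): min(15, -16, -7) = -16
F (P2): min(17, -8, -14) = -14
A (P1): max(-15, -16, -14) = -14
G (P2): min(-10, -13, -7) = -13
H (P2): min(14, 2) = 2
J (P2): min(-19, 18) = -19
B (P1): max(-13, 2, -19) = 2
K (P2): min(17, -2) = -2
L (P2): min(-4, -6, 12) = -6
M (P2): min(-12, 14) = -12
N (P2): min(2, -11) = -11
C (P1): max(-2, -6, -12, -11) = -2
root (P2): min(-14, 2, -2) = -14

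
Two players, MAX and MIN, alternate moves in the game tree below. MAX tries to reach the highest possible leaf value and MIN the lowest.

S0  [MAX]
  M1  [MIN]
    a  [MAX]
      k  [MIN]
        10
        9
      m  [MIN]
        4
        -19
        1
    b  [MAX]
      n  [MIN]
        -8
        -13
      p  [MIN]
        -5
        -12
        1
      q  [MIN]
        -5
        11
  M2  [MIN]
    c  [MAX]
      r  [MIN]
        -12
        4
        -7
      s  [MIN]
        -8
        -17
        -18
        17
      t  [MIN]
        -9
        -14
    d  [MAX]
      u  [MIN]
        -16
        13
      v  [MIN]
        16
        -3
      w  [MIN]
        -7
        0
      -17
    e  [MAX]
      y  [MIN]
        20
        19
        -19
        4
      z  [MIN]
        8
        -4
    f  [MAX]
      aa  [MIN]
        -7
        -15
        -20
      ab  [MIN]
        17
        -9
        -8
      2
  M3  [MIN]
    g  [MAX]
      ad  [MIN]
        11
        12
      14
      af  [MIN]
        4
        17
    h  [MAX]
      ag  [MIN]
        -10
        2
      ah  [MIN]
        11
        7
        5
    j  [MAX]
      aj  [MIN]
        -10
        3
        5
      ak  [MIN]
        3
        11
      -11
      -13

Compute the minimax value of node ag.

-10

ag (MIN): min(-10, 2) = -10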